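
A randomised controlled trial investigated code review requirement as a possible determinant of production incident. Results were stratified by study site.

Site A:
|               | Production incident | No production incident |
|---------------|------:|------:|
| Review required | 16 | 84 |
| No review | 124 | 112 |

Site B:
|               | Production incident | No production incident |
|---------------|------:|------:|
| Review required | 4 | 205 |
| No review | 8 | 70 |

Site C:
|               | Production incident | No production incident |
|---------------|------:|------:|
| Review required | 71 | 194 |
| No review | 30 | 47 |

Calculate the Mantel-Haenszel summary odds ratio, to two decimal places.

OR_MH = Σ(aᵢdᵢ/nᵢ) / Σ(bᵢcᵢ/nᵢ), where nᵢ is the stratum total.
Stratum 1 (Site A): n = 336; a·d/n = 16·112/336 = 5.3333; b·c/n = 84·124/336 = 31.0000
Stratum 2 (Site B): n = 287; a·d/n = 4·70/287 = 0.9756; b·c/n = 205·8/287 = 5.7143
Stratum 3 (Site C): n = 342; a·d/n = 71·47/342 = 9.7573; b·c/n = 194·30/342 = 17.0175
OR_MH = (5.3333 + 0.9756 + 9.7573) / (31.0000 + 5.7143 + 17.0175) = 16.0663 / 53.7318 = 0.29901

0.30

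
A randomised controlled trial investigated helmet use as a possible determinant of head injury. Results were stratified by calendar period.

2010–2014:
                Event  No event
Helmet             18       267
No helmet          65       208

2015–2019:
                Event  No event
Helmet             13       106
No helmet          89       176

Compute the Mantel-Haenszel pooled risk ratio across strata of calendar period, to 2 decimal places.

RR_MH = Σ(aᵢ·n₀ᵢ/nᵢ) / Σ(cᵢ·n₁ᵢ/nᵢ), with n₁ᵢ = aᵢ+bᵢ (exposed), n₀ᵢ = cᵢ+dᵢ (unexposed), nᵢ = n₁ᵢ+n₀ᵢ.
Stratum 1 (2010–2014): n₁ = 285, n₀ = 273, n = 558; a·n₀/n = 18·273/558 = 8.8065; c·n₁/n = 65·285/558 = 33.1989
Stratum 2 (2015–2019): n₁ = 119, n₀ = 265, n = 384; a·n₀/n = 13·265/384 = 8.9714; c·n₁/n = 89·119/384 = 27.5807
RR_MH = (8.8065 + 8.9714) / (33.1989 + 27.5807) = 17.7778 / 60.7797 = 0.29250

0.29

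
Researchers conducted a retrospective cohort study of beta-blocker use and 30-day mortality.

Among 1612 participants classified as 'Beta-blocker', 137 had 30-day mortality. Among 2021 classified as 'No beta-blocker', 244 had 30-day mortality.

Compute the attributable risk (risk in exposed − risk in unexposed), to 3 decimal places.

-0.036

From the description: a = 137, b = 1475, c = 244, d = 1777.
Risk in exposed = 137/1612 = 0.084988; risk in unexposed = 244/2021 = 0.120732.
Risk difference = 0.084988 − 0.120732 = -0.035745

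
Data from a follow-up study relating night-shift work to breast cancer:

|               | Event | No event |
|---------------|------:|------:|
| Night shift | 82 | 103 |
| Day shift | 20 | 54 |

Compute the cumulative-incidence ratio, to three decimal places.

1.640

Cells: a = 82, b = 103, c = 20, d = 54.
Risk in exposed = 82/185 = 0.44324; risk in unexposed = 20/74 = 0.27027.
RR = 0.44324 / 0.27027 = 1.64000
The risk among the exposed is 1.64 times that among the unexposed.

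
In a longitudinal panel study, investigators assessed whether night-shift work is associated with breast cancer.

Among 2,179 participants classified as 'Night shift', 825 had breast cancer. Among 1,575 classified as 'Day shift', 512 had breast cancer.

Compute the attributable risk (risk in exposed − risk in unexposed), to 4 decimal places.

0.0535

From the description: a = 825, b = 1354, c = 512, d = 1063.
Risk in exposed = 825/2179 = 0.378614; risk in unexposed = 512/1575 = 0.325079.
Risk difference = 0.378614 − 0.325079 = 0.053535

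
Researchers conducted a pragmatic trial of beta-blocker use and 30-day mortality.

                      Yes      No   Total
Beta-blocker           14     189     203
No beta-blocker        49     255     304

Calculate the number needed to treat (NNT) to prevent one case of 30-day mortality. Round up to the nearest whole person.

Risk in treated group = 14/203 = 0.06897; risk in control = 49/304 = 0.16118.
Absolute risk reduction = 0.16118 − 0.06897 = 0.09222
NNT = 1 / ARR = 1 / 0.09222 = 10.844 → round up → 11

11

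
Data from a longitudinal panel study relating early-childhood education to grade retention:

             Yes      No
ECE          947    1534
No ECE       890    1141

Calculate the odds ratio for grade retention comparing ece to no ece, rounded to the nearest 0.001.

0.791

Cells: a = 947, b = 1534, c = 890, d = 1141.
OR = (a·d)/(b·c) = (947 × 1141) / (1534 × 890) = 1080527 / 1365260 = 0.79144
Exposure is associated with lower odds of grade retention (OR = 0.79 < 1).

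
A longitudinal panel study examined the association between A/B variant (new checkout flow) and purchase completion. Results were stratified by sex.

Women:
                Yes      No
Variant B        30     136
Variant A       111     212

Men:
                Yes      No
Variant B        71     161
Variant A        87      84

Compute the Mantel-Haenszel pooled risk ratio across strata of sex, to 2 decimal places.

RR_MH = Σ(aᵢ·n₀ᵢ/nᵢ) / Σ(cᵢ·n₁ᵢ/nᵢ), with n₁ᵢ = aᵢ+bᵢ (exposed), n₀ᵢ = cᵢ+dᵢ (unexposed), nᵢ = n₁ᵢ+n₀ᵢ.
Stratum 1 (Women): n₁ = 166, n₀ = 323, n = 489; a·n₀/n = 30·323/489 = 19.8160; c·n₁/n = 111·166/489 = 37.6810
Stratum 2 (Men): n₁ = 232, n₀ = 171, n = 403; a·n₀/n = 71·171/403 = 30.1266; c·n₁/n = 87·232/403 = 50.0844
RR_MH = (19.8160 + 30.1266) / (37.6810 + 50.0844) = 49.9425 / 87.7653 = 0.56905

0.57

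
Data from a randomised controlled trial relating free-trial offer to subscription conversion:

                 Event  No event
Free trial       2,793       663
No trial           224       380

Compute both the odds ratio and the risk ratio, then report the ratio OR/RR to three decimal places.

3.279

Cells: a = 2793, b = 663, c = 224, d = 380.
OR = (2793·380)/(663·224) = 1061340/148512 = 7.14649
Risk in exposed = 2793/3456 = 0.80816; risk in unexposed = 224/604 = 0.37086; RR = 2.17914
OR/RR = 7.14649 / 2.17914 = 3.27949
The outcome is not rare, so the OR lies further from 1 than the RR.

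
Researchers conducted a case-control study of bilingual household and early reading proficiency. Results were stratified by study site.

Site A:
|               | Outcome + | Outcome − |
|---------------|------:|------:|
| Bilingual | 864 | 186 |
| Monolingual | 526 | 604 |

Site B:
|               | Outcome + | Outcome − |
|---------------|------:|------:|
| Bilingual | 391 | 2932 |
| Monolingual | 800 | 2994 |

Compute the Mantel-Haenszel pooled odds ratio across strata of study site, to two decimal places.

OR_MH = Σ(aᵢdᵢ/nᵢ) / Σ(bᵢcᵢ/nᵢ), where nᵢ is the stratum total.
Stratum 1 (Site A): n = 2180; a·d/n = 864·604/2180 = 239.3835; b·c/n = 186·526/2180 = 44.8789
Stratum 2 (Site B): n = 7117; a·d/n = 391·2994/7117 = 164.4870; b·c/n = 2932·800/7117 = 329.5771
OR_MH = (239.3835 + 164.4870) / (44.8789 + 329.5771) = 403.8705 / 374.4560 = 1.07855

1.08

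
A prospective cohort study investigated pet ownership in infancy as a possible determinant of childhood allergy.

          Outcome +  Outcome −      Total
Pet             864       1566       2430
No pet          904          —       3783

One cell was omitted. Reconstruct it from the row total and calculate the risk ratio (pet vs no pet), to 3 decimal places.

The missing cell is in the unexposed row: 3783 − 904 = 2879.
So a = 864, b = 1566, c = 904, d = 2879.
RR = [a/(a+b)] / [c/(c+d)] = (864/2430) / (904/3783) = 0.35556/0.23896 = 1.48791

1.488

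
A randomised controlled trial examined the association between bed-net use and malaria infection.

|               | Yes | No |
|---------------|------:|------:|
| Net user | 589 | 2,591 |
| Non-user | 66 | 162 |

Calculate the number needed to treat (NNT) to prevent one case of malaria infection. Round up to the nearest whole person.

Risk in treated group = 589/3180 = 0.18522; risk in control = 66/228 = 0.28947.
Absolute risk reduction = 0.28947 − 0.18522 = 0.10425
NNT = 1 / ARR = 1 / 0.10425 = 9.592 → round up → 10

10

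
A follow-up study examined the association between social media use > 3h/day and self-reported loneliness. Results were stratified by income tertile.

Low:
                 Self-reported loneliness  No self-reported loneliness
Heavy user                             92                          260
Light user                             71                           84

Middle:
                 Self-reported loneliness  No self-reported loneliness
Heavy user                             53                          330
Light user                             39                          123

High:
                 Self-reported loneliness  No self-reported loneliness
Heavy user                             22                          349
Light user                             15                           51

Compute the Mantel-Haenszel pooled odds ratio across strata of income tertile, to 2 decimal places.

OR_MH = Σ(aᵢdᵢ/nᵢ) / Σ(bᵢcᵢ/nᵢ), where nᵢ is the stratum total.
Stratum 1 (Low): n = 507; a·d/n = 92·84/507 = 15.2426; b·c/n = 260·71/507 = 36.4103
Stratum 2 (Middle): n = 545; a·d/n = 53·123/545 = 11.9615; b·c/n = 330·39/545 = 23.6147
Stratum 3 (High): n = 437; a·d/n = 22·51/437 = 2.5675; b·c/n = 349·15/437 = 11.9794
OR_MH = (15.2426 + 11.9615 + 2.5675) / (36.4103 + 23.6147 + 11.9794) = 29.7716 / 72.0043 = 0.41347

0.41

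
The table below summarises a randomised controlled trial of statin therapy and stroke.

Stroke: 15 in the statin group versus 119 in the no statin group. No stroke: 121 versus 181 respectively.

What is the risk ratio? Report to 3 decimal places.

From the description: a = 15, b = 121, c = 119, d = 181.
Risk in exposed = 15/136 = 0.11029; risk in unexposed = 119/300 = 0.39667.
RR = 0.11029 / 0.39667 = 0.27805
The risk is 72% lower among the exposed than among the unexposed.

0.278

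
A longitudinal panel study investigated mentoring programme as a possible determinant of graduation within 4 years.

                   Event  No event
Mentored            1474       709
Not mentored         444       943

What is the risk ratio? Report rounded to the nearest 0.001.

2.109

Cells: a = 1474, b = 709, c = 444, d = 943.
Risk in exposed = 1474/2183 = 0.67522; risk in unexposed = 444/1387 = 0.32012.
RR = 0.67522 / 0.32012 = 2.10929
The risk among the exposed is 2.11 times that among the unexposed.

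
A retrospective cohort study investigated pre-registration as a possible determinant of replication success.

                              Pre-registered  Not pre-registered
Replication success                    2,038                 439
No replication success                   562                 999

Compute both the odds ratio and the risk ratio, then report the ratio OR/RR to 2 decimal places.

Reading the table with exposure as columns: a = 2038 (Pre-registered, case), b = 562 (Pre-registered, non-case), c = 439 (Not pre-registered, case), d = 999.
OR = (2038·999)/(562·439) = 2035962/246718 = 8.25218
Risk in exposed = 2038/2600 = 0.78385; risk in unexposed = 439/1438 = 0.30529; RR = 2.56759
OR/RR = 8.25218 / 2.56759 = 3.21398
The outcome is not rare, so the OR lies further from 1 than the RR.

3.21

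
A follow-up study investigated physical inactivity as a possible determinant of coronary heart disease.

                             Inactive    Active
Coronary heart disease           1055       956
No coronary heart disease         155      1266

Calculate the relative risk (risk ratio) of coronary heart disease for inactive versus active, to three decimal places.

Reading the table with exposure as columns: a = 1055 (Inactive, case), b = 155 (Inactive, non-case), c = 956 (Active, case), d = 1266.
Risk in exposed = 1055/1210 = 0.87190; risk in unexposed = 956/2222 = 0.43024.
RR = 0.87190 / 0.43024 = 2.02653
The risk among the exposed is 2.03 times that among the unexposed.

2.027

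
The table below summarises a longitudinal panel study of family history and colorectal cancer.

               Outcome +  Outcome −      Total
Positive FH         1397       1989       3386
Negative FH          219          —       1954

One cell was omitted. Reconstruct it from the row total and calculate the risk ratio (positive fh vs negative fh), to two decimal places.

The missing cell is in the unexposed row: 1954 − 219 = 1735.
So a = 1397, b = 1989, c = 219, d = 1735.
RR = [a/(a+b)] / [c/(c+d)] = (1397/3386) / (219/1954) = 0.41258/0.11208 = 3.68120

3.68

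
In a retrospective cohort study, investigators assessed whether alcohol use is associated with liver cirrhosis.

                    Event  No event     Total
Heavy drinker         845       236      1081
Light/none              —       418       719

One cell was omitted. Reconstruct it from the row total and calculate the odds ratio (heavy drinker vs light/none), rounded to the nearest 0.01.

4.97

The missing cell is in the unexposed row: 719 − 418 = 301.
So a = 845, b = 236, c = 301, d = 418.
OR = (a·d)/(b·c) = (845 × 418) / (236 × 301) = 353210 / 71036 = 4.97227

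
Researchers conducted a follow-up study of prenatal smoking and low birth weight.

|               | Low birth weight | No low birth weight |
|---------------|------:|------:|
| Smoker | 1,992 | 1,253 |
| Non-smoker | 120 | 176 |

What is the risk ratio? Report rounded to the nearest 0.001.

Cells: a = 1992, b = 1253, c = 120, d = 176.
Risk in exposed = 1992/3245 = 0.61387; risk in unexposed = 120/296 = 0.40541.
RR = 0.61387 / 0.40541 = 1.51421
The risk among the exposed is 1.51 times that among the unexposed.

1.514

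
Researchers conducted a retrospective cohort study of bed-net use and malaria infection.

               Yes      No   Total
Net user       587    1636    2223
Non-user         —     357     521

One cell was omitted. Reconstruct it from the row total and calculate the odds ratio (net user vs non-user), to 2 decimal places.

The missing cell is in the unexposed row: 521 − 357 = 164.
So a = 587, b = 1636, c = 164, d = 357.
OR = (a·d)/(b·c) = (587 × 357) / (1636 × 164) = 209559 / 268304 = 0.78105

0.78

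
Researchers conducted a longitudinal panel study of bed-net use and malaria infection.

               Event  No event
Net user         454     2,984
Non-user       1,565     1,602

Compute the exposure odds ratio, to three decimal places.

0.156

Cells: a = 454, b = 2984, c = 1565, d = 1602.
OR = (a·d)/(b·c) = (454 × 1602) / (2984 × 1565) = 727308 / 4669960 = 0.15574
Exposure is associated with lower odds of malaria infection (OR = 0.16 < 1).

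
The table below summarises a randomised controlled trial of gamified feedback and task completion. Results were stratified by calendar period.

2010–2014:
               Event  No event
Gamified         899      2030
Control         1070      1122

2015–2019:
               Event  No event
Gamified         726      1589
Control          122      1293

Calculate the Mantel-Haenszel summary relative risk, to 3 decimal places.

0.960

RR_MH = Σ(aᵢ·n₀ᵢ/nᵢ) / Σ(cᵢ·n₁ᵢ/nᵢ), with n₁ᵢ = aᵢ+bᵢ (exposed), n₀ᵢ = cᵢ+dᵢ (unexposed), nᵢ = n₁ᵢ+n₀ᵢ.
Stratum 1 (2010–2014): n₁ = 2929, n₀ = 2192, n = 5121; a·n₀/n = 899·2192/5121 = 384.8092; c·n₁/n = 1070·2929/5121 = 611.9957
Stratum 2 (2015–2019): n₁ = 2315, n₀ = 1415, n = 3730; a·n₀/n = 726·1415/3730 = 275.4129; c·n₁/n = 122·2315/3730 = 75.7185
RR_MH = (384.8092 + 275.4129) / (611.9957 + 75.7185) = 660.2221 / 687.7142 = 0.96002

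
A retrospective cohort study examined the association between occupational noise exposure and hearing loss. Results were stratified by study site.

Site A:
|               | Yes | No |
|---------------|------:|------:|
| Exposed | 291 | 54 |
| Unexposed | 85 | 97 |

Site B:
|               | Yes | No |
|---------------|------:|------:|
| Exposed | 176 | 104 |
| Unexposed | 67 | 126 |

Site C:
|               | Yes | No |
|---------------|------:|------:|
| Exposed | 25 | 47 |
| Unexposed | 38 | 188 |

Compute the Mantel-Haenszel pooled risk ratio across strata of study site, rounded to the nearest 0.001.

RR_MH = Σ(aᵢ·n₀ᵢ/nᵢ) / Σ(cᵢ·n₁ᵢ/nᵢ), with n₁ᵢ = aᵢ+bᵢ (exposed), n₀ᵢ = cᵢ+dᵢ (unexposed), nᵢ = n₁ᵢ+n₀ᵢ.
Stratum 1 (Site A): n₁ = 345, n₀ = 182, n = 527; a·n₀/n = 291·182/527 = 100.4972; c·n₁/n = 85·345/527 = 55.6452
Stratum 2 (Site B): n₁ = 280, n₀ = 193, n = 473; a·n₀/n = 176·193/473 = 71.8140; c·n₁/n = 67·280/473 = 39.6617
Stratum 3 (Site C): n₁ = 72, n₀ = 226, n = 298; a·n₀/n = 25·226/298 = 18.9597; c·n₁/n = 38·72/298 = 9.1812
RR_MH = (100.4972 + 71.8140 + 18.9597) / (55.6452 + 39.6617 + 9.1812) = 191.2708 / 104.4881 = 1.83055

1.831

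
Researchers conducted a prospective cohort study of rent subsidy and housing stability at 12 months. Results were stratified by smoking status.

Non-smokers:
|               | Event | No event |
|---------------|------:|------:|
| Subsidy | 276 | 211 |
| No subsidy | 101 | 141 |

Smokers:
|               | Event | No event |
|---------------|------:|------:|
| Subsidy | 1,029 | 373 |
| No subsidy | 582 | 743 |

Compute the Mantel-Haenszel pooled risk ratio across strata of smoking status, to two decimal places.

1.61

RR_MH = Σ(aᵢ·n₀ᵢ/nᵢ) / Σ(cᵢ·n₁ᵢ/nᵢ), with n₁ᵢ = aᵢ+bᵢ (exposed), n₀ᵢ = cᵢ+dᵢ (unexposed), nᵢ = n₁ᵢ+n₀ᵢ.
Stratum 1 (Non-smokers): n₁ = 487, n₀ = 242, n = 729; a·n₀/n = 276·242/729 = 91.6214; c·n₁/n = 101·487/729 = 67.4719
Stratum 2 (Smokers): n₁ = 1402, n₀ = 1325, n = 2727; a·n₀/n = 1029·1325/2727 = 499.9725; c·n₁/n = 582·1402/2727 = 299.2167
RR_MH = (91.6214 + 499.9725) / (67.4719 + 299.2167) = 591.5939 / 366.6886 = 1.61334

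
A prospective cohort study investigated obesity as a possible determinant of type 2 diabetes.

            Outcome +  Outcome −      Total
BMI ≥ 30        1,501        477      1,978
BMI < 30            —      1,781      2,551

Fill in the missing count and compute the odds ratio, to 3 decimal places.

7.278

The missing cell is in the unexposed row: 2551 − 1781 = 770.
So a = 1501, b = 477, c = 770, d = 1781.
OR = (a·d)/(b·c) = (1501 × 1781) / (477 × 770) = 2673281 / 367290 = 7.27839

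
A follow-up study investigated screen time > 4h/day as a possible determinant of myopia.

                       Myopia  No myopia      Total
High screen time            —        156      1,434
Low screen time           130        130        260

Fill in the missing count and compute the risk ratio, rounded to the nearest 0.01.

1.78

The missing cell is in the exposed row: 1434 − 156 = 1278.
So a = 1278, b = 156, c = 130, d = 130.
RR = [a/(a+b)] / [c/(c+d)] = (1278/1434) / (130/260) = 0.89121/0.50000 = 1.78243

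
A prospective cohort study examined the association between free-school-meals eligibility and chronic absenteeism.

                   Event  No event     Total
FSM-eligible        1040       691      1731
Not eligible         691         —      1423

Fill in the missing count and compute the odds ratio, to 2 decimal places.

1.59

The missing cell is in the unexposed row: 1423 − 691 = 732.
So a = 1040, b = 691, c = 691, d = 732.
OR = (a·d)/(b·c) = (1040 × 732) / (691 × 691) = 761280 / 477481 = 1.59437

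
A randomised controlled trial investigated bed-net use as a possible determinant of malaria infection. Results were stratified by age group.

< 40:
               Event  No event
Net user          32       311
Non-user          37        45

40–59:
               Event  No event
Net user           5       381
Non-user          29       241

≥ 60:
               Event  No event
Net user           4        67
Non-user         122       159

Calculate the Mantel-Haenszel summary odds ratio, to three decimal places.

OR_MH = Σ(aᵢdᵢ/nᵢ) / Σ(bᵢcᵢ/nᵢ), where nᵢ is the stratum total.
Stratum 1 (< 40): n = 425; a·d/n = 32·45/425 = 3.3882; b·c/n = 311·37/425 = 27.0753
Stratum 2 (40–59): n = 656; a·d/n = 5·241/656 = 1.8369; b·c/n = 381·29/656 = 16.8430
Stratum 3 (≥ 60): n = 352; a·d/n = 4·159/352 = 1.8068; b·c/n = 67·122/352 = 23.2216
OR_MH = (3.3882 + 1.8369 + 1.8068) / (27.0753 + 16.8430 + 23.2216) = 7.0319 / 67.1399 = 0.10474

0.105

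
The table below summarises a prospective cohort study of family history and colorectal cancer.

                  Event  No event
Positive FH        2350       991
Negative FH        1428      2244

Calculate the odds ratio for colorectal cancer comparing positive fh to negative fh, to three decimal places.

Cells: a = 2350, b = 991, c = 1428, d = 2244.
OR = (a·d)/(b·c) = (2350 × 2244) / (991 × 1428) = 5273400 / 1415148 = 3.72639
The odds of colorectal cancer are about 3.73 times as high in the positive fh group.

3.726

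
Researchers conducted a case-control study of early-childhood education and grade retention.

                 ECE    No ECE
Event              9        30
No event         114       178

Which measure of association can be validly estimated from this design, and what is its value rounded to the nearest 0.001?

0.468

Reading the table with exposure as columns: a = 9 (ECE, case), b = 114 (ECE, non-case), c = 30 (No ECE, case), d = 178.
This is a case-control study: participants were sampled on outcome status, so risks in the source population cannot be estimated directly — relative risk is not valid here. The odds ratio is the appropriate measure.
OR = (a·d)/(b·c) = (9 × 178) / (114 × 30) = 1602 / 3420 = 0.46842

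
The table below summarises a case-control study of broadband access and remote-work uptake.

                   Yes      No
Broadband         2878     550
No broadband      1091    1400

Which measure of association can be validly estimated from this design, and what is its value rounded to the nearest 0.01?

Cells: a = 2878, b = 550, c = 1091, d = 1400.
This is a case-control study: participants were sampled on outcome status, so risks in the source population cannot be estimated directly — relative risk is not valid here. The odds ratio is the appropriate measure.
OR = (a·d)/(b·c) = (2878 × 1400) / (550 × 1091) = 4029200 / 600050 = 6.71477

6.71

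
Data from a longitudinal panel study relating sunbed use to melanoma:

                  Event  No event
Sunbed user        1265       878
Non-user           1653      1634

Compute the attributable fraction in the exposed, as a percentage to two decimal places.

Cells: a = 1265, b = 878, c = 1653, d = 1634.
Risk in exposed = 1265/2143 = 0.59029; risk in unexposed = 1653/3287 = 0.50289.
RR = 0.59029/0.50289 = 1.17380
AR% = (RR − 1)/RR × 100 = (1.17380 − 1)/1.17380 × 100 = 14.8068%

14.81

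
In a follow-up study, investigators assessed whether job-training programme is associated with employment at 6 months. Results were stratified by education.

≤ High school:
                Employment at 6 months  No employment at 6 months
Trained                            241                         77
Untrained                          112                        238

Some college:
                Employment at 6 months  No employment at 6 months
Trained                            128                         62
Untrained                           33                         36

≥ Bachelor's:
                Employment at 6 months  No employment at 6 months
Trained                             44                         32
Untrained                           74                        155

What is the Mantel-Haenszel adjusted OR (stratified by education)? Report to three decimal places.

4.410

OR_MH = Σ(aᵢdᵢ/nᵢ) / Σ(bᵢcᵢ/nᵢ), where nᵢ is the stratum total.
Stratum 1 (≤ High school): n = 668; a·d/n = 241·238/668 = 85.8653; b·c/n = 77·112/668 = 12.9102
Stratum 2 (Some college): n = 259; a·d/n = 128·36/259 = 17.7915; b·c/n = 62·33/259 = 7.8996
Stratum 3 (≥ Bachelor's): n = 305; a·d/n = 44·155/305 = 22.3607; b·c/n = 32·74/305 = 7.7639
OR_MH = (85.8653 + 17.7915 + 22.3607) / (12.9102 + 7.8996 + 7.7639) = 126.0174 / 28.5737 = 4.41026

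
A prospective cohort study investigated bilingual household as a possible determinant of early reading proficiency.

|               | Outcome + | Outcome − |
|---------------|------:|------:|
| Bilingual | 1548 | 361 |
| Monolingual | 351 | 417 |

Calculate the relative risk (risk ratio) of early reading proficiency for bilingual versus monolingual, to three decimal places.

Cells: a = 1548, b = 361, c = 351, d = 417.
Risk in exposed = 1548/1909 = 0.81090; risk in unexposed = 351/768 = 0.45703.
RR = 0.81090 / 0.45703 = 1.77427
The risk among the exposed is 1.77 times that among the unexposed.

1.774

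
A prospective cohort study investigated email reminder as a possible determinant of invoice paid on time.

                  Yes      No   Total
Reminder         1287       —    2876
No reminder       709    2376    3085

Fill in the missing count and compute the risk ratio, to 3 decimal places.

1.947

The missing cell is in the exposed row: 2876 − 1287 = 1589.
So a = 1287, b = 1589, c = 709, d = 2376.
RR = [a/(a+b)] / [c/(c+d)] = (1287/2876) / (709/3085) = 0.44750/0.22982 = 1.94715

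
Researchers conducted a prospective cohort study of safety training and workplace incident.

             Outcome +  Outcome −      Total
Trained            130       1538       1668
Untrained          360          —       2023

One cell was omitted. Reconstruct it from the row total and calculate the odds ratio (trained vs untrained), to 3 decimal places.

The missing cell is in the unexposed row: 2023 − 360 = 1663.
So a = 130, b = 1538, c = 360, d = 1663.
OR = (a·d)/(b·c) = (130 × 1663) / (1538 × 360) = 216190 / 553680 = 0.39046

0.390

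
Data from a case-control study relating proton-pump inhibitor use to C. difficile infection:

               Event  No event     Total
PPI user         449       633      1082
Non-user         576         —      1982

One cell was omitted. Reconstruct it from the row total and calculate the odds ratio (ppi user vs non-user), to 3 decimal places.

1.731

The missing cell is in the unexposed row: 1982 − 576 = 1406.
So a = 449, b = 633, c = 576, d = 1406.
OR = (a·d)/(b·c) = (449 × 1406) / (633 × 576) = 631294 / 364608 = 1.73143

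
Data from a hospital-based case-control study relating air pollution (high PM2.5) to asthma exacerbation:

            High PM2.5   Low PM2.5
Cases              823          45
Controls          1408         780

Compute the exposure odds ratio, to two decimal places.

Reading the table with exposure as columns: a = 823 (High PM2.5, case), b = 1408 (High PM2.5, non-case), c = 45 (Low PM2.5, case), d = 780.
OR = (a·d)/(b·c) = (823 × 780) / (1408 × 45) = 641940 / 63360 = 10.13163
The odds of asthma exacerbation are about 10.13 times as high in the high pm2.5 group.

10.13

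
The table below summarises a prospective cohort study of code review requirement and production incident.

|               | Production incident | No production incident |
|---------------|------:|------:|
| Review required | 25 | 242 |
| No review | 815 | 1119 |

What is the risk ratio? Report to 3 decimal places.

0.222

Cells: a = 25, b = 242, c = 815, d = 1119.
Risk in exposed = 25/267 = 0.09363; risk in unexposed = 815/1934 = 0.42141.
RR = 0.09363 / 0.42141 = 0.22219
The risk is 78% lower among the exposed than among the unexposed.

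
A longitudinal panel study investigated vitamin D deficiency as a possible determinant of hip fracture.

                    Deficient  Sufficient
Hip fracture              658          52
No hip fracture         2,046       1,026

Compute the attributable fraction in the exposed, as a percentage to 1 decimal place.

Reading the table with exposure as columns: a = 658 (Deficient, case), b = 2046 (Deficient, non-case), c = 52 (Sufficient, case), d = 1026.
Risk in exposed = 658/2704 = 0.24334; risk in unexposed = 52/1078 = 0.04824.
RR = 0.24334/0.04824 = 5.04469
AR% = (RR − 1)/RR × 100 = (5.04469 − 1)/5.04469 × 100 = 80.1772%

80.2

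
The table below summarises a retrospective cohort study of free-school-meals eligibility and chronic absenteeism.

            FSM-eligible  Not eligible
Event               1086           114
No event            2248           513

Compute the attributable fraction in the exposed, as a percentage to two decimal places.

Reading the table with exposure as columns: a = 1086 (FSM-eligible, case), b = 2248 (FSM-eligible, non-case), c = 114 (Not eligible, case), d = 513.
Risk in exposed = 1086/3334 = 0.32573; risk in unexposed = 114/627 = 0.18182.
RR = 0.32573/0.18182 = 1.79154
AR% = (RR − 1)/RR × 100 = (1.79154 − 1)/1.79154 × 100 = 44.1822%

44.18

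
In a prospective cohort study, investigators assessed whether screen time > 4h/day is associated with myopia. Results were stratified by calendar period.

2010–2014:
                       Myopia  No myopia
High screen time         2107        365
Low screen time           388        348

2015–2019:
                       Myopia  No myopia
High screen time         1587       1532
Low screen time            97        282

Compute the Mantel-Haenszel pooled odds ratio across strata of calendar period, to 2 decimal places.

4.12

OR_MH = Σ(aᵢdᵢ/nᵢ) / Σ(bᵢcᵢ/nᵢ), where nᵢ is the stratum total.
Stratum 1 (2010–2014): n = 3208; a·d/n = 2107·348/3208 = 228.5648; b·c/n = 365·388/3208 = 44.1459
Stratum 2 (2015–2019): n = 3498; a·d/n = 1587·282/3498 = 127.9400; b·c/n = 1532·97/3498 = 42.4826
OR_MH = (228.5648 + 127.9400) / (44.1459 + 42.4826) = 356.5048 / 86.6284 = 4.11533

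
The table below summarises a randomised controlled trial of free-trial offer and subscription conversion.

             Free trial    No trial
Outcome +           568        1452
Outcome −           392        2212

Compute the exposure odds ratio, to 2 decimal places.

Reading the table with exposure as columns: a = 568 (Free trial, case), b = 392 (Free trial, non-case), c = 1452 (No trial, case), d = 2212.
OR = (a·d)/(b·c) = (568 × 2212) / (392 × 1452) = 1256416 / 569184 = 2.20740
The odds of subscription conversion are about 2.21 times as high in the free trial group.

2.21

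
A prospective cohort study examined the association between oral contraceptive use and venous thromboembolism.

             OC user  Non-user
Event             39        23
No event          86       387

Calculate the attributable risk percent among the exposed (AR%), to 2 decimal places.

82.02

Reading the table with exposure as columns: a = 39 (OC user, case), b = 86 (OC user, non-case), c = 23 (Non-user, case), d = 387.
Risk in exposed = 39/125 = 0.31200; risk in unexposed = 23/410 = 0.05610.
RR = 0.31200/0.05610 = 5.56174
AR% = (RR − 1)/RR × 100 = (5.56174 − 1)/5.56174 × 100 = 82.0200%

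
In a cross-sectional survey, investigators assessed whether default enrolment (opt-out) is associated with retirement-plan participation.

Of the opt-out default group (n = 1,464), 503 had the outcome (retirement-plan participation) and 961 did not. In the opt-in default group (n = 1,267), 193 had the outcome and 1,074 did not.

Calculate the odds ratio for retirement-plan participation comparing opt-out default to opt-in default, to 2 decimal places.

From the description: a = 503, b = 961, c = 193, d = 1074.
OR = (a·d)/(b·c) = (503 × 1074) / (961 × 193) = 540222 / 185473 = 2.91267
The odds of retirement-plan participation are about 2.91 times as high in the opt-out default group.

2.91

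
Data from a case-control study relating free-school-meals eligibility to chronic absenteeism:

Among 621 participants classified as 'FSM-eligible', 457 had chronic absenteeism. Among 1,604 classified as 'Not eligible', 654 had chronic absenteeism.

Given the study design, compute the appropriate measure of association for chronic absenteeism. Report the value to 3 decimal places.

From the description: a = 457, b = 164, c = 654, d = 950.
This is a case-control study: participants were sampled on outcome status, so risks in the source population cannot be estimated directly — relative risk is not valid here. The odds ratio is the appropriate measure.
OR = (a·d)/(b·c) = (457 × 950) / (164 × 654) = 434150 / 107256 = 4.04779

4.048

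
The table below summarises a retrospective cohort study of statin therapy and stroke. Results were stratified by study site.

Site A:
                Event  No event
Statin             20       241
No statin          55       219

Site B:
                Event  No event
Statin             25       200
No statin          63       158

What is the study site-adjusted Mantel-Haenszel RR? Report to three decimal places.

0.386

RR_MH = Σ(aᵢ·n₀ᵢ/nᵢ) / Σ(cᵢ·n₁ᵢ/nᵢ), with n₁ᵢ = aᵢ+bᵢ (exposed), n₀ᵢ = cᵢ+dᵢ (unexposed), nᵢ = n₁ᵢ+n₀ᵢ.
Stratum 1 (Site A): n₁ = 261, n₀ = 274, n = 535; a·n₀/n = 20·274/535 = 10.2430; c·n₁/n = 55·261/535 = 26.8318
Stratum 2 (Site B): n₁ = 225, n₀ = 221, n = 446; a·n₀/n = 25·221/446 = 12.3879; c·n₁/n = 63·225/446 = 31.7825
RR_MH = (10.2430 + 12.3879) / (26.8318 + 31.7825) = 22.6309 / 58.6143 = 0.38610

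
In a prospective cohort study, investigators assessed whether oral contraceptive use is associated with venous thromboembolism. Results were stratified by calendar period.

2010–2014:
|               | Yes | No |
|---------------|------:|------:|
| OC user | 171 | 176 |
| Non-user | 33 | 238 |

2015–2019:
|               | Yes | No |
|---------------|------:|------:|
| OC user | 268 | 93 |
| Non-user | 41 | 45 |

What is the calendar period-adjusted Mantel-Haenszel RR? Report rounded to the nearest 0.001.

2.451

RR_MH = Σ(aᵢ·n₀ᵢ/nᵢ) / Σ(cᵢ·n₁ᵢ/nᵢ), with n₁ᵢ = aᵢ+bᵢ (exposed), n₀ᵢ = cᵢ+dᵢ (unexposed), nᵢ = n₁ᵢ+n₀ᵢ.
Stratum 1 (2010–2014): n₁ = 347, n₀ = 271, n = 618; a·n₀/n = 171·271/618 = 74.9854; c·n₁/n = 33·347/618 = 18.5291
Stratum 2 (2015–2019): n₁ = 361, n₀ = 86, n = 447; a·n₀/n = 268·86/447 = 51.5615; c·n₁/n = 41·361/447 = 33.1119
RR_MH = (74.9854 + 51.5615) / (18.5291 + 33.1119) = 126.5470 / 51.6410 = 2.45051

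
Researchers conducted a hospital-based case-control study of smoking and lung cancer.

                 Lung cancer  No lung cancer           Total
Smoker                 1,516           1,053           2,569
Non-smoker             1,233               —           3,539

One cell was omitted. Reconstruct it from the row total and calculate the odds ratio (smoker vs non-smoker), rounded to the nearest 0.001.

2.693

The missing cell is in the unexposed row: 3539 − 1233 = 2306.
So a = 1516, b = 1053, c = 1233, d = 2306.
OR = (a·d)/(b·c) = (1516 × 2306) / (1053 × 1233) = 3495896 / 1298349 = 2.69257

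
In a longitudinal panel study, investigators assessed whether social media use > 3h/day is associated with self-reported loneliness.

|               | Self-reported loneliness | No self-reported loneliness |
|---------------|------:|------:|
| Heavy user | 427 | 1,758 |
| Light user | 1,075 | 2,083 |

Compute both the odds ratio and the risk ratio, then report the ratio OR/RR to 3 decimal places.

0.820

Cells: a = 427, b = 1758, c = 1075, d = 2083.
OR = (427·2083)/(1758·1075) = 889441/1889850 = 0.47064
Risk in exposed = 427/2185 = 0.19542; risk in unexposed = 1075/3158 = 0.34041; RR = 0.57409
OR/RR = 0.47064 / 0.57409 = 0.81980
The outcome is not rare, so the OR lies further from 1 than the RR.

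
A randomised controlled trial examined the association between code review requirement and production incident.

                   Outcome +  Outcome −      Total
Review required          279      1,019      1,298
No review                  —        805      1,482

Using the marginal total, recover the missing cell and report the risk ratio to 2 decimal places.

0.47

The missing cell is in the unexposed row: 1482 − 805 = 677.
So a = 279, b = 1019, c = 677, d = 805.
RR = [a/(a+b)] / [c/(c+d)] = (279/1298) / (677/1482) = 0.21495/0.45682 = 0.47053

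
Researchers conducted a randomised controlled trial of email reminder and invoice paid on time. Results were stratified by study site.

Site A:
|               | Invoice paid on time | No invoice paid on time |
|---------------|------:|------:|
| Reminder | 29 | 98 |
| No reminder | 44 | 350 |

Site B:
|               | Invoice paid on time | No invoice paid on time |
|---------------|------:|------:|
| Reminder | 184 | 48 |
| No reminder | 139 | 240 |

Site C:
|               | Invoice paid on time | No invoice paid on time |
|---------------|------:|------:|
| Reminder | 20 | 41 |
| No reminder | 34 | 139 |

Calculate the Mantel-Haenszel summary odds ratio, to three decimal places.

4.120

OR_MH = Σ(aᵢdᵢ/nᵢ) / Σ(bᵢcᵢ/nᵢ), where nᵢ is the stratum total.
Stratum 1 (Site A): n = 521; a·d/n = 29·350/521 = 19.4818; b·c/n = 98·44/521 = 8.2764
Stratum 2 (Site B): n = 611; a·d/n = 184·240/611 = 72.2750; b·c/n = 48·139/611 = 10.9198
Stratum 3 (Site C): n = 234; a·d/n = 20·139/234 = 11.8803; b·c/n = 41·34/234 = 5.9573
OR_MH = (19.4818 + 72.2750 + 11.8803) / (8.2764 + 10.9198 + 5.9573) = 103.6371 / 25.1535 = 4.12019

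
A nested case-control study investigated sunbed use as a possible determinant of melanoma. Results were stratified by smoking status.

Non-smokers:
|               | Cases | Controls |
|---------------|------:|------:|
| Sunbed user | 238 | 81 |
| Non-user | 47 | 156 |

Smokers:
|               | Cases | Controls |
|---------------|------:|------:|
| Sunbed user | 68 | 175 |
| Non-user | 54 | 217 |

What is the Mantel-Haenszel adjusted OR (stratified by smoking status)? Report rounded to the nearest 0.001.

OR_MH = Σ(aᵢdᵢ/nᵢ) / Σ(bᵢcᵢ/nᵢ), where nᵢ is the stratum total.
Stratum 1 (Non-smokers): n = 522; a·d/n = 238·156/522 = 71.1264; b·c/n = 81·47/522 = 7.2931
Stratum 2 (Smokers): n = 514; a·d/n = 68·217/514 = 28.7082; b·c/n = 175·54/514 = 18.3852
OR_MH = (71.1264 + 28.7082) / (7.2931 + 18.3852) = 99.8346 / 25.6783 = 3.88790

3.888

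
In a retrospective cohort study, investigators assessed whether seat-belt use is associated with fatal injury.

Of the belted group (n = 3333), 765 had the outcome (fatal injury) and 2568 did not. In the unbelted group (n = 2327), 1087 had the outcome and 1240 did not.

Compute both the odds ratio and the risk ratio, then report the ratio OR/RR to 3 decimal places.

From the description: a = 765, b = 2568, c = 1087, d = 1240.
OR = (765·1240)/(2568·1087) = 948600/2791416 = 0.33983
Risk in exposed = 765/3333 = 0.22952; risk in unexposed = 1087/2327 = 0.46713; RR = 0.49135
OR/RR = 0.33983 / 0.49135 = 0.69162
The outcome is not rare, so the OR lies further from 1 than the RR.

0.692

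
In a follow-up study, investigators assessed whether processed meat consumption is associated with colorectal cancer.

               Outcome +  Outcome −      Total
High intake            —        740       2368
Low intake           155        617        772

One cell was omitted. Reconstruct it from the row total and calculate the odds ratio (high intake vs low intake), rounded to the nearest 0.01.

8.76

The missing cell is in the exposed row: 2368 − 740 = 1628.
So a = 1628, b = 740, c = 155, d = 617.
OR = (a·d)/(b·c) = (1628 × 617) / (740 × 155) = 1004476 / 114700 = 8.75742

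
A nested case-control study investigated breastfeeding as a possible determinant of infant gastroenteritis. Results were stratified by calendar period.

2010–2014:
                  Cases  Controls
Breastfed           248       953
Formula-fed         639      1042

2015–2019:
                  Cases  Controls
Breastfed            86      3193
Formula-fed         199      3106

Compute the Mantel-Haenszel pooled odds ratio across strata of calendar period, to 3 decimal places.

0.423

OR_MH = Σ(aᵢdᵢ/nᵢ) / Σ(bᵢcᵢ/nᵢ), where nᵢ is the stratum total.
Stratum 1 (2010–2014): n = 2882; a·d/n = 248·1042/2882 = 89.6655; b·c/n = 953·639/2882 = 211.3001
Stratum 2 (2015–2019): n = 6584; a·d/n = 86·3106/6584 = 40.5705; b·c/n = 3193·199/6584 = 96.5077
OR_MH = (89.6655 + 40.5705) / (211.3001 + 96.5077) = 130.2360 / 307.8079 = 0.42311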